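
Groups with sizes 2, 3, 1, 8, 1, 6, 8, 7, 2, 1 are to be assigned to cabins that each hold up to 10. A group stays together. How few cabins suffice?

4

Total = 8 + 8 + 7 + 6 + 3 + 2 + 2 + 1 + 1 + 1 = 39.
Lower bound: ⌈39/10⌉ = 4 cabins.
A packing using 4 cabins:
  cabin 1: 8 + 2 = 10
  cabin 2: 8 + 2 = 10
  cabin 3: 7 + 3 = 10
  cabin 4: 6 + 1 + 1 + 1 = 9
This matches the lower bound, so 4 is optimal.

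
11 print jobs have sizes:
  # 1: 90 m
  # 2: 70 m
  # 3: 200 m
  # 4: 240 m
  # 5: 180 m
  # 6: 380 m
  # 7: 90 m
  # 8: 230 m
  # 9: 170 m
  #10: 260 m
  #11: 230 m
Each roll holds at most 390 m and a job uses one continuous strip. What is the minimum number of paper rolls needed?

7

Total = 380 + 260 + 240 + 230 + 230 + 200 + 180 + 170 + 90 + 90 + 70 = 2140 m.
Lower bound: ⌈2140/390⌉ = 6 paper rolls.
A packing using 7 paper rolls:
  roll 1: 380 = 380
  roll 2: 260 + 90 = 350
  roll 3: 240 + 90 = 330
  roll 4: 230 + 70 = 300
  roll 5: 230 = 230
  roll 6: 200 + 180 = 380
  roll 7: 170 = 170
No arrangement into 6 paper rolls stays within capacity, so 7 is optimal.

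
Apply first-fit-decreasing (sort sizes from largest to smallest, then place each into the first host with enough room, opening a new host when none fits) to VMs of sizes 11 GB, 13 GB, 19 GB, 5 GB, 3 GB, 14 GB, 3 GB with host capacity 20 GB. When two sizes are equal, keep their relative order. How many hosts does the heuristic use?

Sorted descending: 19, 14, 13, 11, 5, 3, 3.
  19 → host 1 (new)  [load 19/20]
  14 → host 2 (new)  [load 14/20]
  13 → host 3 (new)  [load 13/20]
  11 → host 4 (new)  [load 11/20]
  5 → host 2  [load 19/20]
  3 → host 3  [load 16/20]
  3 → host 3  [load 19/20]
4 hosts opened.

4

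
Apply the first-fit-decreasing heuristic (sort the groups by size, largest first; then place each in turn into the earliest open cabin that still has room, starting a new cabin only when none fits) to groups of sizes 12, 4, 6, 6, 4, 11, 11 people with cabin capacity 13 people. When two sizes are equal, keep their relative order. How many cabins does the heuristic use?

5

Sorted descending: 12, 11, 11, 6, 6, 4, 4.
  12 → cabin 1 (new)  [load 12/13]
  11 → cabin 2 (new)  [load 11/13]
  11 → cabin 3 (new)  [load 11/13]
  6 → cabin 4 (new)  [load 6/13]
  6 → cabin 4  [load 12/13]
  4 → cabin 5 (new)  [load 4/13]
  4 → cabin 5  [load 8/13]
5 cabins opened.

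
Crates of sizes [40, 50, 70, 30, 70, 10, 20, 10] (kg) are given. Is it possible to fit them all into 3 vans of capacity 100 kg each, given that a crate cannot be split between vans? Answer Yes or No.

A valid assignment using 3 vans:
  van 1: 70 + 30 = 100
  van 2: 70 + 20 + 10 = 100
  van 3: 50 + 40 + 10 = 100
Every load is within 100 kg, so 3 vans suffice.

Yes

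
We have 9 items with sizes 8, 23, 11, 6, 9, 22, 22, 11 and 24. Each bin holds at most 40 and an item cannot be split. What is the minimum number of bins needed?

Total = 24 + 23 + 22 + 22 + 11 + 11 + 9 + 8 + 6 = 136.
Lower bound: ⌈136/40⌉ = 4 bins.
A packing using 4 bins:
  bin 1: 24 + 11 = 35
  bin 2: 23 + 11 + 6 = 40
  bin 3: 22 + 9 + 8 = 39
  bin 4: 22 = 22
This matches the lower bound, so 4 is optimal.

4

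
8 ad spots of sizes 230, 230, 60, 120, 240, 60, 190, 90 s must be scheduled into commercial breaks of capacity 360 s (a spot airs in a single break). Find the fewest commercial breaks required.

Total = 240 + 230 + 230 + 190 + 120 + 90 + 60 + 60 = 1220 s.
Lower bound: ⌈1220/360⌉ = 4 commercial breaks.
A packing using 4 commercial breaks:
  break 1: 240 + 120 = 360
  break 2: 230 + 90 = 320
  break 3: 230 + 60 + 60 = 350
  break 4: 190 = 190
This matches the lower bound, so 4 is optimal.

4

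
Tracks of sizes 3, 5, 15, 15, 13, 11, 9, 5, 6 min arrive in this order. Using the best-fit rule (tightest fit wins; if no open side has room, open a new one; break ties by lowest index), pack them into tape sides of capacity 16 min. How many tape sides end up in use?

  3 → side 1 (new)  [load 3/16]
  5 → side 1  [load 8/16]
  15 → side 2 (new)  [load 15/16]
  15 → side 3 (new)  [load 15/16]
  13 → side 4 (new)  [load 13/16]
  11 → side 5 (new)  [load 11/16]
  9 → side 6 (new)  [load 9/16]
  5 → side 5  [load 16/16]
  6 → side 6  [load 15/16]
6 tape sides opened.

6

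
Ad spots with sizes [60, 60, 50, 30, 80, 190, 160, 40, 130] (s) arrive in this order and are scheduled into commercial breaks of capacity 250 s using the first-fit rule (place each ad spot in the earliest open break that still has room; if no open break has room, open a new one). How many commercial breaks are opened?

4

  60 → break 1 (new)  [load 60/250]
  60 → break 1  [load 120/250]
  50 → break 1  [load 170/250]
  30 → break 1  [load 200/250]
  80 → break 2 (new)  [load 80/250]
  190 → break 3 (new)  [load 190/250]
  160 → break 2  [load 240/250]
  40 → break 1  [load 240/250]
  130 → break 4 (new)  [load 130/250]
4 commercial breaks opened.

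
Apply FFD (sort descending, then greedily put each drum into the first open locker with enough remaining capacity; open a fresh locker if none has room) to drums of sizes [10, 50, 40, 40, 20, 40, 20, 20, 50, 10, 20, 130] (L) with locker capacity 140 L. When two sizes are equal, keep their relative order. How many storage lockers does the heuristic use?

4

Sorted descending: 130, 50, 50, 40, 40, 40, 20, 20, 20, 20, 10, 10.
  130 → locker 1 (new)  [load 130/140]
  50 → locker 2 (new)  [load 50/140]
  50 → locker 2  [load 100/140]
  40 → locker 2  [load 140/140]
  40 → locker 3 (new)  [load 40/140]
  40 → locker 3  [load 80/140]
  20 → locker 3  [load 100/140]
  20 → locker 3  [load 120/140]
  20 → locker 3  [load 140/140]
  20 → locker 4 (new)  [load 20/140]
  10 → locker 1  [load 140/140]
  10 → locker 4  [load 30/140]
4 storage lockers opened.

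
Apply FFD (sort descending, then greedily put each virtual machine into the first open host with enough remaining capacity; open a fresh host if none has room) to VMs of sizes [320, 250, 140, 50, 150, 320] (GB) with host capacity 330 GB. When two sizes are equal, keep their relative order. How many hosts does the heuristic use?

4

Sorted descending: 320, 320, 250, 150, 140, 50.
  320 → host 1 (new)  [load 320/330]
  320 → host 2 (new)  [load 320/330]
  250 → host 3 (new)  [load 250/330]
  150 → host 4 (new)  [load 150/330]
  140 → host 4  [load 290/330]
  50 → host 3  [load 300/330]
4 hosts opened.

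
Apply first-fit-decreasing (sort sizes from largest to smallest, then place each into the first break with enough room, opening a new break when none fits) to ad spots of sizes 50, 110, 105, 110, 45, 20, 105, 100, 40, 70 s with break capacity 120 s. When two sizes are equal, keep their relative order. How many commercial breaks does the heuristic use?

Sorted descending: 110, 110, 105, 105, 100, 70, 50, 45, 40, 20.
  110 → break 1 (new)  [load 110/120]
  110 → break 2 (new)  [load 110/120]
  105 → break 3 (new)  [load 105/120]
  105 → break 4 (new)  [load 105/120]
  100 → break 5 (new)  [load 100/120]
  70 → break 6 (new)  [load 70/120]
  50 → break 6  [load 120/120]
  45 → break 7 (new)  [load 45/120]
  40 → break 7  [load 85/120]
  20 → break 5  [load 120/120]
7 commercial breaks opened.

7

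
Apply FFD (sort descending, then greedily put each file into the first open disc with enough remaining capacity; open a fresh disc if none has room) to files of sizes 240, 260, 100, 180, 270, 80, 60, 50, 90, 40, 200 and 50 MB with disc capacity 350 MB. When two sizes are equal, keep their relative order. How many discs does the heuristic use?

5

Sorted descending: 270, 260, 240, 200, 180, 100, 90, 80, 60, 50, 50, 40.
  270 → disc 1 (new)  [load 270/350]
  260 → disc 2 (new)  [load 260/350]
  240 → disc 3 (new)  [load 240/350]
  200 → disc 4 (new)  [load 200/350]
  180 → disc 5 (new)  [load 180/350]
  100 → disc 3  [load 340/350]
  90 → disc 2  [load 350/350]
  80 → disc 1  [load 350/350]
  60 → disc 4  [load 260/350]
  50 → disc 4  [load 310/350]
  50 → disc 5  [load 230/350]
  40 → disc 4  [load 350/350]
5 discs opened.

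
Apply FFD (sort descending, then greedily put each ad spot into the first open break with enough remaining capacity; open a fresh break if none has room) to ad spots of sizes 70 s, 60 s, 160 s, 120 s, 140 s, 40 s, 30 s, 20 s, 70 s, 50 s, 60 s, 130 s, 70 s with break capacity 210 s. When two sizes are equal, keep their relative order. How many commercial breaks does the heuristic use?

Sorted descending: 160, 140, 130, 120, 70, 70, 70, 60, 60, 50, 40, 30, 20.
  160 → break 1 (new)  [load 160/210]
  140 → break 2 (new)  [load 140/210]
  130 → break 3 (new)  [load 130/210]
  120 → break 4 (new)  [load 120/210]
  70 → break 2  [load 210/210]
  70 → break 3  [load 200/210]
  70 → break 4  [load 190/210]
  60 → break 5 (new)  [load 60/210]
  60 → break 5  [load 120/210]
  50 → break 1  [load 210/210]
  40 → break 5  [load 160/210]
  30 → break 5  [load 190/210]
  20 → break 4  [load 210/210]
5 commercial breaks opened.

5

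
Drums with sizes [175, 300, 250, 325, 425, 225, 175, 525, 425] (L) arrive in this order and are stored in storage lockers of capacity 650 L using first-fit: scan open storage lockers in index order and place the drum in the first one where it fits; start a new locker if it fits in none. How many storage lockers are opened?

  175 → locker 1 (new)  [load 175/650]
  300 → locker 1  [load 475/650]
  250 → locker 2 (new)  [load 250/650]
  325 → locker 2  [load 575/650]
  425 → locker 3 (new)  [load 425/650]
  225 → locker 3  [load 650/650]
  175 → locker 1  [load 650/650]
  525 → locker 4 (new)  [load 525/650]
  425 → locker 5 (new)  [load 425/650]
5 storage lockers opened.

5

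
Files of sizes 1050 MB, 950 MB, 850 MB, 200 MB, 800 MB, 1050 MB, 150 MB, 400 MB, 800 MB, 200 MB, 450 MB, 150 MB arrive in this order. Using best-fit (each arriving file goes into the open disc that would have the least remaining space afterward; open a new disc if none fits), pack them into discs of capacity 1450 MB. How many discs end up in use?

  1050 → disc 1 (new)  [load 1050/1450]
  950 → disc 2 (new)  [load 950/1450]
  850 → disc 3 (new)  [load 850/1450]
  200 → disc 1  [load 1250/1450]
  800 → disc 4 (new)  [load 800/1450]
  1050 → disc 5 (new)  [load 1050/1450]
  150 → disc 1  [load 1400/1450]
  400 → disc 5  [load 1450/1450]
  800 → disc 6 (new)  [load 800/1450]
  200 → disc 2  [load 1150/1450]
  450 → disc 3  [load 1300/1450]
  150 → disc 3  [load 1450/1450]
6 discs opened.

6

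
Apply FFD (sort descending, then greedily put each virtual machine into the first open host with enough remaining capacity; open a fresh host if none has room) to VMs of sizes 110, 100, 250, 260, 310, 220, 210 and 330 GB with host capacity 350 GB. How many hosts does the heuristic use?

6

Sorted descending: 330, 310, 260, 250, 220, 210, 110, 100.
  330 → host 1 (new)  [load 330/350]
  310 → host 2 (new)  [load 310/350]
  260 → host 3 (new)  [load 260/350]
  250 → host 4 (new)  [load 250/350]
  220 → host 5 (new)  [load 220/350]
  210 → host 6 (new)  [load 210/350]
  110 → host 5  [load 330/350]
  100 → host 4  [load 350/350]
6 hosts opened.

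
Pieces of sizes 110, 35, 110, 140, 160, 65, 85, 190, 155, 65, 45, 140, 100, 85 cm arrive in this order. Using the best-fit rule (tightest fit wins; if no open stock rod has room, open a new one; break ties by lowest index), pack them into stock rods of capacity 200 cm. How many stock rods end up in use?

9

  110 → stock rod 1 (new)  [load 110/200]
  35 → stock rod 1  [load 145/200]
  110 → stock rod 2 (new)  [load 110/200]
  140 → stock rod 3 (new)  [load 140/200]
  160 → stock rod 4 (new)  [load 160/200]
  65 → stock rod 2  [load 175/200]
  85 → stock rod 5 (new)  [load 85/200]
  190 → stock rod 6 (new)  [load 190/200]
  155 → stock rod 7 (new)  [load 155/200]
  65 → stock rod 5  [load 150/200]
  45 → stock rod 7  [load 200/200]
  140 → stock rod 8 (new)  [load 140/200]
  100 → stock rod 9 (new)  [load 100/200]
  85 → stock rod 9  [load 185/200]
9 stock rods opened.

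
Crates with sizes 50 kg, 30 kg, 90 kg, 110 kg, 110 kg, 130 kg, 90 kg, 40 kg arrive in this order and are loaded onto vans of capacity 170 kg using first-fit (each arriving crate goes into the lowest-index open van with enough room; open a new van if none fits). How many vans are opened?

5

  50 → van 1 (new)  [load 50/170]
  30 → van 1  [load 80/170]
  90 → van 1  [load 170/170]
  110 → van 2 (new)  [load 110/170]
  110 → van 3 (new)  [load 110/170]
  130 → van 4 (new)  [load 130/170]
  90 → van 5 (new)  [load 90/170]
  40 → van 2  [load 150/170]
5 vans opened.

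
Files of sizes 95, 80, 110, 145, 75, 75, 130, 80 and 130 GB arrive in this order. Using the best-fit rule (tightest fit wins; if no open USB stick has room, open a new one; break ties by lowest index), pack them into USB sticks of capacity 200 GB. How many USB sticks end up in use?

6

  95 → USB stick 1 (new)  [load 95/200]
  80 → USB stick 1  [load 175/200]
  110 → USB stick 2 (new)  [load 110/200]
  145 → USB stick 3 (new)  [load 145/200]
  75 → USB stick 2  [load 185/200]
  75 → USB stick 4 (new)  [load 75/200]
  130 → USB stick 5 (new)  [load 130/200]
  80 → USB stick 4  [load 155/200]
  130 → USB stick 6 (new)  [load 130/200]
6 USB sticks opened.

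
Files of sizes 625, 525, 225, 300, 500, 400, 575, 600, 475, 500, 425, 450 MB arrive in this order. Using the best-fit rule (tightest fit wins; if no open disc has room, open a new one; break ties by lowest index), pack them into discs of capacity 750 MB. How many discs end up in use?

  625 → disc 1 (new)  [load 625/750]
  525 → disc 2 (new)  [load 525/750]
  225 → disc 2  [load 750/750]
  300 → disc 3 (new)  [load 300/750]
  500 → disc 4 (new)  [load 500/750]
  400 → disc 3  [load 700/750]
  575 → disc 5 (new)  [load 575/750]
  600 → disc 6 (new)  [load 600/750]
  475 → disc 7 (new)  [load 475/750]
  500 → disc 8 (new)  [load 500/750]
  425 → disc 9 (new)  [load 425/750]
  450 → disc 10 (new)  [load 450/750]
10 discs opened.

10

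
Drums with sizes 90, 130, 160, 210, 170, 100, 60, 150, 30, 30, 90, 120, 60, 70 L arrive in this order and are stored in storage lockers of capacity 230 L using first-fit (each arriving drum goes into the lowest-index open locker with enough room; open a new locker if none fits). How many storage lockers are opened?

  90 → locker 1 (new)  [load 90/230]
  130 → locker 1  [load 220/230]
  160 → locker 2 (new)  [load 160/230]
  210 → locker 3 (new)  [load 210/230]
  170 → locker 4 (new)  [load 170/230]
  100 → locker 5 (new)  [load 100/230]
  60 → locker 2  [load 220/230]
  150 → locker 6 (new)  [load 150/230]
  30 → locker 4  [load 200/230]
  30 → locker 4  [load 230/230]
  90 → locker 5  [load 190/230]
  120 → locker 7 (new)  [load 120/230]
  60 → locker 6  [load 210/230]
  70 → locker 7  [load 190/230]
7 storage lockers opened.

7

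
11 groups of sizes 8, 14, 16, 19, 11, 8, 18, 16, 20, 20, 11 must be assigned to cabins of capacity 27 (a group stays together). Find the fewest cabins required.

7

Total = 20 + 20 + 19 + 18 + 16 + 16 + 14 + 11 + 11 + 8 + 8 = 161.
Lower bound: ⌈161/27⌉ = 6 cabins.
Also, 7 groups each exceed 27/2, and no two of those can share a cabin, so at least 7 cabins are needed.
A packing using 7 cabins:
  cabin 1: 20 = 20
  cabin 2: 20 = 20
  cabin 3: 19 + 8 = 27
  cabin 4: 18 + 8 = 26
  cabin 5: 16 + 11 = 27
  cabin 6: 16 + 11 = 27
  cabin 7: 14 = 14
This matches the lower bound, so 7 is optimal.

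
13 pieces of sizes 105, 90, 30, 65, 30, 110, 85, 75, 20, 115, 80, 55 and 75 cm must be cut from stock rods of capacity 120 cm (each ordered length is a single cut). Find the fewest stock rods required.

Total = 115 + 110 + 105 + 90 + 85 + 80 + 75 + 75 + 65 + 55 + 30 + 30 + 20 = 935 cm.
Lower bound: ⌈935/120⌉ = 8 stock rods.
Also, 9 pieces each exceed 60 cm, and no two of those can share a stock rod, so at least 9 stock rods are needed.
A packing using 9 stock rods:
  stock rod 1: 115 = 115
  stock rod 2: 110 = 110
  stock rod 3: 105 = 105
  stock rod 4: 90 + 30 = 120
  stock rod 5: 85 + 30 = 115
  stock rod 6: 80 + 20 = 100
  stock rod 7: 75 = 75
  stock rod 8: 75 = 75
  stock rod 9: 65 + 55 = 120
This matches the lower bound, so 9 is optimal.

9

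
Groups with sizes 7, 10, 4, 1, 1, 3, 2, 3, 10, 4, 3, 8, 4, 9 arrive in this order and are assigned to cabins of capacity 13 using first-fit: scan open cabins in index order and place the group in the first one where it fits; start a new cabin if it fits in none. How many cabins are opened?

  7 → cabin 1 (new)  [load 7/13]
  10 → cabin 2 (new)  [load 10/13]
  4 → cabin 1  [load 11/13]
  1 → cabin 1  [load 12/13]
  1 → cabin 1  [load 13/13]
  3 → cabin 2  [load 13/13]
  2 → cabin 3 (new)  [load 2/13]
  3 → cabin 3  [load 5/13]
  10 → cabin 4 (new)  [load 10/13]
  4 → cabin 3  [load 9/13]
  3 → cabin 3  [load 12/13]
  8 → cabin 5 (new)  [load 8/13]
  4 → cabin 5  [load 12/13]
  9 → cabin 6 (new)  [load 9/13]
6 cabins opened.

6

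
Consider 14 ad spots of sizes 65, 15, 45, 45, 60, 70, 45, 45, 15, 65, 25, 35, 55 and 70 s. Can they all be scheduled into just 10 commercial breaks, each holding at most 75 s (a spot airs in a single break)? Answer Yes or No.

Total = 655 s; ⌈655/75⌉ = 9.
10 ad spots each exceed half the capacity and cannot share a break, forcing at least 10 commercial breaks.
The bound of 10 does not rule out 10, but exhaustive search shows no assignment into 10 commercial breaks of capacity 75 s exists — the minimum is 11.

No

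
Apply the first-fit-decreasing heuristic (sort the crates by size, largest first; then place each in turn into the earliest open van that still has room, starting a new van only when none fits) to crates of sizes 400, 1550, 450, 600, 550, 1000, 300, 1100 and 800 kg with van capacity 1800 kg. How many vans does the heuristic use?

4

Sorted descending: 1550, 1100, 1000, 800, 600, 550, 450, 400, 300.
  1550 → van 1 (new)  [load 1550/1800]
  1100 → van 2 (new)  [load 1100/1800]
  1000 → van 3 (new)  [load 1000/1800]
  800 → van 3  [load 1800/1800]
  600 → van 2  [load 1700/1800]
  550 → van 4 (new)  [load 550/1800]
  450 → van 4  [load 1000/1800]
  400 → van 4  [load 1400/1800]
  300 → van 4  [load 1700/1800]
4 vans opened.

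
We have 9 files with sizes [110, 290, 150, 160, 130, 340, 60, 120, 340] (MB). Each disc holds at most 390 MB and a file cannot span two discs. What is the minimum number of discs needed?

5

Total = 340 + 340 + 290 + 160 + 150 + 130 + 120 + 110 + 60 = 1700 MB.
Lower bound: ⌈1700/390⌉ = 5 discs.
A packing using 5 discs:
  disc 1: 340 = 340
  disc 2: 340 = 340
  disc 3: 290 + 60 = 350
  disc 4: 160 + 150 = 310
  disc 5: 130 + 120 + 110 = 360
This matches the lower bound, so 5 is optimal.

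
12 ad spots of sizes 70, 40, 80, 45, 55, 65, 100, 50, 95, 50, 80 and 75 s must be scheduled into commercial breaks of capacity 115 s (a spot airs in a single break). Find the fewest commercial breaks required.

8

Total = 100 + 95 + 80 + 80 + 75 + 70 + 65 + 55 + 50 + 50 + 45 + 40 = 805 s.
Lower bound: ⌈805/115⌉ = 7 commercial breaks.
A packing using 8 commercial breaks:
  break 1: 100 = 100
  break 2: 95 = 95
  break 3: 80 = 80
  break 4: 80 = 80
  break 5: 75 + 40 = 115
  break 6: 70 + 45 = 115
  break 7: 65 + 50 = 115
  break 8: 55 + 50 = 105
No arrangement into 7 commercial breaks stays within capacity, so 8 is optimal.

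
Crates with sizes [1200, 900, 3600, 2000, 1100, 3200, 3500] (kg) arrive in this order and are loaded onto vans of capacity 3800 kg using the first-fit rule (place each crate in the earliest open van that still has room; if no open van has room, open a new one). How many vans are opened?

  1200 → van 1 (new)  [load 1200/3800]
  900 → van 1  [load 2100/3800]
  3600 → van 2 (new)  [load 3600/3800]
  2000 → van 3 (new)  [load 2000/3800]
  1100 → van 1  [load 3200/3800]
  3200 → van 4 (new)  [load 3200/3800]
  3500 → van 5 (new)  [load 3500/3800]
5 vans opened.

5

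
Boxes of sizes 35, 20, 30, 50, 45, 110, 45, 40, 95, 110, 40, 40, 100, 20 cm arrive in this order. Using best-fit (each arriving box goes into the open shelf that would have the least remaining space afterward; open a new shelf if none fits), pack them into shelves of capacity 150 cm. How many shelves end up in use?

6

  35 → shelf 1 (new)  [load 35/150]
  20 → shelf 1  [load 55/150]
  30 → shelf 1  [load 85/150]
  50 → shelf 1  [load 135/150]
  45 → shelf 2 (new)  [load 45/150]
  110 → shelf 3 (new)  [load 110/150]
  45 → shelf 2  [load 90/150]
  40 → shelf 3  [load 150/150]
  95 → shelf 4 (new)  [load 95/150]
  110 → shelf 5 (new)  [load 110/150]
  40 → shelf 5  [load 150/150]
  40 → shelf 4  [load 135/150]
  100 → shelf 6 (new)  [load 100/150]
  20 → shelf 6  [load 120/150]
6 shelves opened.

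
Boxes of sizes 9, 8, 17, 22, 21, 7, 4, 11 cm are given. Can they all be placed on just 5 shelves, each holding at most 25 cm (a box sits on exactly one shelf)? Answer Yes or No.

Yes

A valid assignment using 5 shelves:
  shelf 1: 22 = 22
  shelf 2: 21 + 4 = 25
  shelf 3: 17 + 8 = 25
  shelf 4: 11 + 9 = 20
  shelf 5: 7 = 7
Every load is within 25 cm, so 5 shelves suffice.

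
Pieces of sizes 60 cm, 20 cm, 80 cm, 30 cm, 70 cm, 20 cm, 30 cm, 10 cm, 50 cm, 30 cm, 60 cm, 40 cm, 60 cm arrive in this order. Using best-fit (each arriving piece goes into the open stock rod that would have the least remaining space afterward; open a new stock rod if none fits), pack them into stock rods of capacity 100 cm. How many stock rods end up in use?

  60 → stock rod 1 (new)  [load 60/100]
  20 → stock rod 1  [load 80/100]
  80 → stock rod 2 (new)  [load 80/100]
  30 → stock rod 3 (new)  [load 30/100]
  70 → stock rod 3  [load 100/100]
  20 → stock rod 1  [load 100/100]
  30 → stock rod 4 (new)  [load 30/100]
  10 → stock rod 2  [load 90/100]
  50 → stock rod 4  [load 80/100]
  30 → stock rod 5 (new)  [load 30/100]
  60 → stock rod 5  [load 90/100]
  40 → stock rod 6 (new)  [load 40/100]
  60 → stock rod 6  [load 100/100]
6 stock rods opened.

6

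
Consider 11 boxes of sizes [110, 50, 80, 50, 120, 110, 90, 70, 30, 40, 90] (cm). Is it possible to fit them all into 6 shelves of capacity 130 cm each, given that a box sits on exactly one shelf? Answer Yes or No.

Total = 840 cm; ⌈840/130⌉ = 7.
At least 7 shelves are required, but only 6 are allowed.

No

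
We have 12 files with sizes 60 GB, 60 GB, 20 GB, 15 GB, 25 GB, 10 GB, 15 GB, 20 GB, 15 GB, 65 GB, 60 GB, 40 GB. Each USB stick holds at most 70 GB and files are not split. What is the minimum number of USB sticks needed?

Total = 65 + 60 + 60 + 60 + 40 + 25 + 20 + 20 + 15 + 15 + 15 + 10 = 405 GB.
Lower bound: ⌈405/70⌉ = 6 USB sticks.
A packing using 7 USB sticks:
  USB stick 1: 65 = 65
  USB stick 2: 60 + 10 = 70
  USB stick 3: 60 = 60
  USB stick 4: 60 = 60
  USB stick 5: 40 + 25 = 65
  USB stick 6: 20 + 20 + 15 + 15 = 70
  USB stick 7: 15 = 15
No arrangement into 6 USB sticks stays within capacity, so 7 is optimal.

7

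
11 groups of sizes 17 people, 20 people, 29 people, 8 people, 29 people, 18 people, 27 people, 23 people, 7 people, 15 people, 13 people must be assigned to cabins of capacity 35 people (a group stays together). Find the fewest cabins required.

7

Total = 29 + 29 + 27 + 23 + 20 + 18 + 17 + 15 + 13 + 8 + 7 = 206 people.
Lower bound: ⌈206/35⌉ = 6 cabins.
A packing using 7 cabins:
  cabin 1: 29 = 29
  cabin 2: 29 = 29
  cabin 3: 27 + 8 = 35
  cabin 4: 23 + 7 = 30
  cabin 5: 20 + 15 = 35
  cabin 6: 18 + 17 = 35
  cabin 7: 13 = 13
No arrangement into 6 cabins stays within capacity, so 7 is optimal.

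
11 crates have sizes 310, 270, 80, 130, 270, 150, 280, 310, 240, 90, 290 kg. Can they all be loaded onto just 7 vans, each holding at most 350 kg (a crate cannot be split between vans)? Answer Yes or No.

No

Total = 2420 kg; ⌈2420/350⌉ = 7.
The bound of 7 does not rule out 7, but exhaustive search shows no assignment into 7 vans of capacity 350 kg exists — the minimum is 8.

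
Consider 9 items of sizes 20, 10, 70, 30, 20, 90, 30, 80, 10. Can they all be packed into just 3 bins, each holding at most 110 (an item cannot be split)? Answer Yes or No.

No

Total = 360; ⌈360/110⌉ = 4.
At least 4 bins are required, but only 3 are allowed.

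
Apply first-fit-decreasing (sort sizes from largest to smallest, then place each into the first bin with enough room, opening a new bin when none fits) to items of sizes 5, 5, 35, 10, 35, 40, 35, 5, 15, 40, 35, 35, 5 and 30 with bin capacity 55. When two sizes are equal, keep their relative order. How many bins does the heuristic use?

8

Sorted descending: 40, 40, 35, 35, 35, 35, 35, 30, 15, 10, 5, 5, 5, 5.
  40 → bin 1 (new)  [load 40/55]
  40 → bin 2 (new)  [load 40/55]
  35 → bin 3 (new)  [load 35/55]
  35 → bin 4 (new)  [load 35/55]
  35 → bin 5 (new)  [load 35/55]
  35 → bin 6 (new)  [load 35/55]
  35 → bin 7 (new)  [load 35/55]
  30 → bin 8 (new)  [load 30/55]
  15 → bin 1  [load 55/55]
  10 → bin 2  [load 50/55]
  5 → bin 2  [load 55/55]
  5 → bin 3  [load 40/55]
  5 → bin 3  [load 45/55]
  5 → bin 3  [load 50/55]
8 bins opened.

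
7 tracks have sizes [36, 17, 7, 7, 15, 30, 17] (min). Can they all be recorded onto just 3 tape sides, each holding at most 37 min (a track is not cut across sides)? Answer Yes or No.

Total = 129 min; ⌈129/37⌉ = 4.
At least 4 tape sides are required, but only 3 are allowed.

No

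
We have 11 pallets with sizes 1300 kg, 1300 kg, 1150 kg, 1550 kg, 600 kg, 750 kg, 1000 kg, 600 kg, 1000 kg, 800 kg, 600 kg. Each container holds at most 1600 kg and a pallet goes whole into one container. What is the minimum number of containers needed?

8

Total = 1550 + 1300 + 1300 + 1150 + 1000 + 1000 + 800 + 750 + 600 + 600 + 600 = 10650 kg.
Lower bound: ⌈10650/1600⌉ = 7 containers.
A packing using 8 containers:
  container 1: 1550 = 1550
  container 2: 1300 = 1300
  container 3: 1300 = 1300
  container 4: 1150 = 1150
  container 5: 1000 + 600 = 1600
  container 6: 1000 + 600 = 1600
  container 7: 800 + 750 = 1550
  container 8: 600 = 600
No arrangement into 7 containers stays within capacity, so 8 is optimal.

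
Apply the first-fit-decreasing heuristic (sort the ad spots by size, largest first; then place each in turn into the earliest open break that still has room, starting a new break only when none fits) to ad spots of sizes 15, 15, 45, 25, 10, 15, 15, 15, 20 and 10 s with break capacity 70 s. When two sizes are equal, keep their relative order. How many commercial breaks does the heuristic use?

3

Sorted descending: 45, 25, 20, 15, 15, 15, 15, 15, 10, 10.
  45 → break 1 (new)  [load 45/70]
  25 → break 1  [load 70/70]
  20 → break 2 (new)  [load 20/70]
  15 → break 2  [load 35/70]
  15 → break 2  [load 50/70]
  15 → break 2  [load 65/70]
  15 → break 3 (new)  [load 15/70]
  15 → break 3  [load 30/70]
  10 → break 3  [load 40/70]
  10 → break 3  [load 50/70]
3 commercial breaks opened.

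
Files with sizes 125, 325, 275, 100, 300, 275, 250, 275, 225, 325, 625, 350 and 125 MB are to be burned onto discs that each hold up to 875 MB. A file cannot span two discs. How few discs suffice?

5

Total = 625 + 350 + 325 + 325 + 300 + 275 + 275 + 275 + 250 + 225 + 125 + 125 + 100 = 3575 MB.
Lower bound: ⌈3575/875⌉ = 5 discs.
A packing using 5 discs:
  disc 1: 625 + 250 = 875
  disc 2: 350 + 325 + 125 = 800
  disc 3: 325 + 300 + 225 = 850
  disc 4: 275 + 275 + 275 = 825
  disc 5: 125 + 100 = 225
This matches the lower bound, so 5 is optimal.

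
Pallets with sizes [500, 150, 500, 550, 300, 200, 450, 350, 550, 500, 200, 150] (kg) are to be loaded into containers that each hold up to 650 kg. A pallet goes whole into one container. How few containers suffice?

Total = 550 + 550 + 500 + 500 + 500 + 450 + 350 + 300 + 200 + 200 + 150 + 150 = 4400 kg.
Lower bound: ⌈4400/650⌉ = 7 containers.
A packing using 8 containers:
  container 1: 550 = 550
  container 2: 550 = 550
  container 3: 500 + 150 = 650
  container 4: 500 + 150 = 650
  container 5: 500 = 500
  container 6: 450 + 200 = 650
  container 7: 350 + 300 = 650
  container 8: 200 = 200
No arrangement into 7 containers stays within capacity, so 8 is optimal.

8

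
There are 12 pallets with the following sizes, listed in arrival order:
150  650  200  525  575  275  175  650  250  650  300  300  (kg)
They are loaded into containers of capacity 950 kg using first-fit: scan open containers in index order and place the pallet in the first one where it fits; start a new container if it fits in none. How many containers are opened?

  150 → container 1 (new)  [load 150/950]
  650 → container 1  [load 800/950]
  200 → container 2 (new)  [load 200/950]
  525 → container 2  [load 725/950]
  575 → container 3 (new)  [load 575/950]
  275 → container 3  [load 850/950]
  175 → container 2  [load 900/950]
  650 → container 4 (new)  [load 650/950]
  250 → container 4  [load 900/950]
  650 → container 5 (new)  [load 650/950]
  300 → container 5  [load 950/950]
  300 → container 6 (new)  [load 300/950]
6 containers opened.

6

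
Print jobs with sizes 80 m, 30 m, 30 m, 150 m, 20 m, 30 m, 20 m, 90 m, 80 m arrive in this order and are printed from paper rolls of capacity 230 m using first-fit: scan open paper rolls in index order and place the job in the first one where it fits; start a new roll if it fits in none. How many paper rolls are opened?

  80 → roll 1 (new)  [load 80/230]
  30 → roll 1  [load 110/230]
  30 → roll 1  [load 140/230]
  150 → roll 2 (new)  [load 150/230]
  20 → roll 1  [load 160/230]
  30 → roll 1  [load 190/230]
  20 → roll 1  [load 210/230]
  90 → roll 3 (new)  [load 90/230]
  80 → roll 2  [load 230/230]
3 paper rolls opened.

3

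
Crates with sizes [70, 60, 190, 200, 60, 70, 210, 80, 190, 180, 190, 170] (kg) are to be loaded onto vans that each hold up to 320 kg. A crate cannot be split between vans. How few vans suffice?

Total = 210 + 200 + 190 + 190 + 190 + 180 + 170 + 80 + 70 + 70 + 60 + 60 = 1670 kg.
Lower bound: ⌈1670/320⌉ = 6 vans.
Also, 7 crates each exceed 160 kg, and no two of those can share a van, so at least 7 vans are needed.
A packing using 7 vans:
  van 1: 210 + 80 = 290
  van 2: 200 + 70 = 270
  van 3: 190 + 70 + 60 = 320
  van 4: 190 + 60 = 250
  van 5: 190 = 190
  van 6: 180 = 180
  van 7: 170 = 170
This matches the lower bound, so 7 is optimal.

7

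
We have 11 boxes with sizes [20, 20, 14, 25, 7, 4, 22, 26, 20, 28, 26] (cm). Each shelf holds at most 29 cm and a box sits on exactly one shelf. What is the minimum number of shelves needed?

Total = 28 + 26 + 26 + 25 + 22 + 20 + 20 + 20 + 14 + 7 + 4 = 212 cm.
Lower bound: ⌈212/29⌉ = 8 shelves.
A packing using 9 shelves:
  shelf 1: 28 = 28
  shelf 2: 26 = 26
  shelf 3: 26 = 26
  shelf 4: 25 + 4 = 29
  shelf 5: 22 + 7 = 29
  shelf 6: 20 = 20
  shelf 7: 20 = 20
  shelf 8: 20 = 20
  shelf 9: 14 = 14
No arrangement into 8 shelves stays within capacity, so 9 is optimal.

9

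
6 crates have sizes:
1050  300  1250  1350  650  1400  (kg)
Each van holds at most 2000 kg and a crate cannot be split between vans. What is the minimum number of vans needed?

4

Total = 1400 + 1350 + 1250 + 1050 + 650 + 300 = 6000 kg.
Lower bound: ⌈6000/2000⌉ = 3 vans.
Also, 4 crates each exceed 1000 kg, and no two of those can share a van, so at least 4 vans are needed.
A packing using 4 vans:
  van 1: 1400 + 300 = 1700
  van 2: 1350 + 650 = 2000
  van 3: 1250 = 1250
  van 4: 1050 = 1050
This matches the lower bound, so 4 is optimal.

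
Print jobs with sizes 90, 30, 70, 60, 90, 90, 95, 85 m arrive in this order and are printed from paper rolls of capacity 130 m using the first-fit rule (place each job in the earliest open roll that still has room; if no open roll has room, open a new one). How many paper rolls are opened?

6

  90 → roll 1 (new)  [load 90/130]
  30 → roll 1  [load 120/130]
  70 → roll 2 (new)  [load 70/130]
  60 → roll 2  [load 130/130]
  90 → roll 3 (new)  [load 90/130]
  90 → roll 4 (new)  [load 90/130]
  95 → roll 5 (new)  [load 95/130]
  85 → roll 6 (new)  [load 85/130]
6 paper rolls opened.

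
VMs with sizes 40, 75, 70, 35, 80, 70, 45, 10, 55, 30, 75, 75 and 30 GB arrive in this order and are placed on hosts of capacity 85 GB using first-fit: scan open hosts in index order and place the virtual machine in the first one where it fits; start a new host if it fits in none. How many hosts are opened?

  40 → host 1 (new)  [load 40/85]
  75 → host 2 (new)  [load 75/85]
  70 → host 3 (new)  [load 70/85]
  35 → host 1  [load 75/85]
  80 → host 4 (new)  [load 80/85]
  70 → host 5 (new)  [load 70/85]
  45 → host 6 (new)  [load 45/85]
  10 → host 1  [load 85/85]
  55 → host 7 (new)  [load 55/85]
  30 → host 6  [load 75/85]
  75 → host 8 (new)  [load 75/85]
  75 → host 9 (new)  [load 75/85]
  30 → host 7  [load 85/85]
9 hosts opened.

9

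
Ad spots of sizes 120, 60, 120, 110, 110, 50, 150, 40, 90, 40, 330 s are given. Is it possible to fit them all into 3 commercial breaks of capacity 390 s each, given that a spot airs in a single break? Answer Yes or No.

No

Total = 1220 s; ⌈1220/390⌉ = 4.
At least 4 commercial breaks are required, but only 3 are allowed.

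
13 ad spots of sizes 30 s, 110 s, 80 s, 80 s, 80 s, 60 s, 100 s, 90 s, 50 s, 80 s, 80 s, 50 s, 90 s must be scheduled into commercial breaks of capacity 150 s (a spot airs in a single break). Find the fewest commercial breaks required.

9

Total = 110 + 100 + 90 + 90 + 80 + 80 + 80 + 80 + 80 + 60 + 50 + 50 + 30 = 980 s.
Lower bound: ⌈980/150⌉ = 7 commercial breaks.
Also, 9 ad spots each exceed 75 s, and no two of those can share a break, so at least 9 commercial breaks are needed.
A packing using 9 commercial breaks:
  break 1: 110 + 30 = 140
  break 2: 100 + 50 = 150
  break 3: 90 + 60 = 150
  break 4: 90 + 50 = 140
  break 5: 80 = 80
  break 6: 80 = 80
  break 7: 80 = 80
  break 8: 80 = 80
  break 9: 80 = 80
This matches the lower bound, so 9 is optimal.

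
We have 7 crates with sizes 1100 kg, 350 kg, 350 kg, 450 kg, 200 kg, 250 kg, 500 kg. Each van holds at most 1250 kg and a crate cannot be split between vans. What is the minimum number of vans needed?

Total = 1100 + 500 + 450 + 350 + 350 + 250 + 200 = 3200 kg.
Lower bound: ⌈3200/1250⌉ = 3 vans.
A packing using 3 vans:
  van 1: 1100 = 1100
  van 2: 500 + 450 + 250 = 1200
  van 3: 350 + 350 + 200 = 900
This matches the lower bound, so 3 is optimal.

3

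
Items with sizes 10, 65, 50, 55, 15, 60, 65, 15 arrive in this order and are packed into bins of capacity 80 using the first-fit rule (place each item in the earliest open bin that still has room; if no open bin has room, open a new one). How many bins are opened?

  10 → bin 1 (new)  [load 10/80]
  65 → bin 1  [load 75/80]
  50 → bin 2 (new)  [load 50/80]
  55 → bin 3 (new)  [load 55/80]
  15 → bin 2  [load 65/80]
  60 → bin 4 (new)  [load 60/80]
  65 → bin 5 (new)  [load 65/80]
  15 → bin 2  [load 80/80]
5 bins opened.

5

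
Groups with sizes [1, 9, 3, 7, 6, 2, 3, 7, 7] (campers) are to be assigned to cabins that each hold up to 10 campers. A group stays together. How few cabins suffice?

Total = 9 + 7 + 7 + 7 + 6 + 3 + 3 + 2 + 1 = 45 campers.
Lower bound: ⌈45/10⌉ = 5 cabins.
A packing using 5 cabins:
  cabin 1: 9 + 1 = 10
  cabin 2: 7 + 3 = 10
  cabin 3: 7 + 3 = 10
  cabin 4: 7 + 2 = 9
  cabin 5: 6 = 6
This matches the lower bound, so 5 is optimal.

5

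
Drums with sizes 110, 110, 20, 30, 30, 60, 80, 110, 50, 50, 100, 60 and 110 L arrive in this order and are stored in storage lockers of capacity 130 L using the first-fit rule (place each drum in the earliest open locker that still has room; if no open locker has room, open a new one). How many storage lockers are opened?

  110 → locker 1 (new)  [load 110/130]
  110 → locker 2 (new)  [load 110/130]
  20 → locker 1  [load 130/130]
  30 → locker 3 (new)  [load 30/130]
  30 → locker 3  [load 60/130]
  60 → locker 3  [load 120/130]
  80 → locker 4 (new)  [load 80/130]
  110 → locker 5 (new)  [load 110/130]
  50 → locker 4  [load 130/130]
  50 → locker 6 (new)  [load 50/130]
  100 → locker 7 (new)  [load 100/130]
  60 → locker 6  [load 110/130]
  110 → locker 8 (new)  [load 110/130]
8 storage lockers opened.

8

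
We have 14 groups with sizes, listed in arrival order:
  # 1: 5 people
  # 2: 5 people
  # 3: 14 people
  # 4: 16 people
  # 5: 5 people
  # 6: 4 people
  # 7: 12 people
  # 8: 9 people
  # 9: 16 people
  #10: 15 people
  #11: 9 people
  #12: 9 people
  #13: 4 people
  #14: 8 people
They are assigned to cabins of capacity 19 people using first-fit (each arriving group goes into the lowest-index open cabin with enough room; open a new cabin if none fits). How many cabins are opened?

  5 → cabin 1 (new)  [load 5/19]
  5 → cabin 1  [load 10/19]
  14 → cabin 2 (new)  [load 14/19]
  16 → cabin 3 (new)  [load 16/19]
  5 → cabin 1  [load 15/19]
  4 → cabin 1  [load 19/19]
  12 → cabin 4 (new)  [load 12/19]
  9 → cabin 5 (new)  [load 9/19]
  16 → cabin 6 (new)  [load 16/19]
  15 → cabin 7 (new)  [load 15/19]
  9 → cabin 5  [load 18/19]
  9 → cabin 8 (new)  [load 9/19]
  4 → cabin 2  [load 18/19]
  8 → cabin 8  [load 17/19]
8 cabins opened.

8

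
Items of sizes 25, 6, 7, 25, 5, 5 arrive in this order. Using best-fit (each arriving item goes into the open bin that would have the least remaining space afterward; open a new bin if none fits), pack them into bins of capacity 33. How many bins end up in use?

3

  25 → bin 1 (new)  [load 25/33]
  6 → bin 1  [load 31/33]
  7 → bin 2 (new)  [load 7/33]
  25 → bin 2  [load 32/33]
  5 → bin 3 (new)  [load 5/33]
  5 → bin 3  [load 10/33]
3 bins opened.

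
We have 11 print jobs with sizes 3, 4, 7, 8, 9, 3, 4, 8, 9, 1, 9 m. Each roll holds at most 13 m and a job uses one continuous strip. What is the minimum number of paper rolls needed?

6

Total = 9 + 9 + 9 + 8 + 8 + 7 + 4 + 4 + 3 + 3 + 1 = 65 m.
Lower bound: ⌈65/13⌉ = 5 paper rolls.
Also, 6 print jobs each exceed 13/2 m, and no two of those can share a roll, so at least 6 paper rolls are needed.
A packing using 6 paper rolls:
  roll 1: 9 + 4 = 13
  roll 2: 9 + 4 = 13
  roll 3: 9 + 3 + 1 = 13
  roll 4: 8 + 3 = 11
  roll 5: 8 = 8
  roll 6: 7 = 7
This matches the lower bound, so 6 is optimal.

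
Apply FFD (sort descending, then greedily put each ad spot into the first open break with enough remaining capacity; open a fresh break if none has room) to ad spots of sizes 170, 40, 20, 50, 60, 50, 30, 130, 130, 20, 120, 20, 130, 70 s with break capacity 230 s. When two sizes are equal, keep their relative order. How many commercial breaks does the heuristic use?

5

Sorted descending: 170, 130, 130, 130, 120, 70, 60, 50, 50, 40, 30, 20, 20, 20.
  170 → break 1 (new)  [load 170/230]
  130 → break 2 (new)  [load 130/230]
  130 → break 3 (new)  [load 130/230]
  130 → break 4 (new)  [load 130/230]
  120 → break 5 (new)  [load 120/230]
  70 → break 2  [load 200/230]
  60 → break 1  [load 230/230]
  50 → break 3  [load 180/230]
  50 → break 3  [load 230/230]
  40 → break 4  [load 170/230]
  30 → break 2  [load 230/230]
  20 → break 4  [load 190/230]
  20 → break 4  [load 210/230]
  20 → break 4  [load 230/230]
5 commercial breaks opened.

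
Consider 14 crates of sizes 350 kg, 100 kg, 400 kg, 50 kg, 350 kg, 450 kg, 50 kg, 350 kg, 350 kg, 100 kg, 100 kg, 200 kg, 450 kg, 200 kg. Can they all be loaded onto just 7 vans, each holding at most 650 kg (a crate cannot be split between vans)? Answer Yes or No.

Yes

A valid assignment using 7 vans:
  van 1: 450 + 200 = 650
  van 2: 450 + 200 = 650
  van 3: 400 + 100 + 100 + 50 = 650
  van 4: 350 + 100 + 50 = 500
  van 5: 350 = 350
  van 6: 350 = 350
  van 7: 350 = 350
Every load is within 650 kg, so 7 vans suffice.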